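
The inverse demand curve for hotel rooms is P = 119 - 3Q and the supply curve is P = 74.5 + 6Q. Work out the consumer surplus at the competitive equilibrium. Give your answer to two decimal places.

Set 119 - 3Q = 74.5 + 6Q, which gives 44.5 = 9Q, so Q* = 4.9444 and P* = 119 - 3(4.9444) = 104.1667.
CS is the area between the demand curve and P* from 0 to Q*: (1/2)(4.9444)(14.8333) = 36.6713.

36.67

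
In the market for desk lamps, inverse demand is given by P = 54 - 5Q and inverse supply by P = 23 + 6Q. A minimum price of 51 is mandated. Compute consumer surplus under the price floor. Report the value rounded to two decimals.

0.90

Free-market equilibrium: 54 - 5Q = 23 + 6Q gives Q* = 2.8182, P* = 39.9091.
At P = 51, buyers demand (54 - 51)/5 = 0.6 while sellers would supply more, so the quantity traded is 0.6 at price 51.
CS is the triangle under demand above 51: (1/2)(0.6)(54 - 51) = 0.9.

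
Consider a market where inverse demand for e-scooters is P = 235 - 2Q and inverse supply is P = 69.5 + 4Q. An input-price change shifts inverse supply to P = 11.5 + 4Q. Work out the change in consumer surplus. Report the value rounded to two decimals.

Initial equilibrium: Q_0 = 27.5833, P_0 = 179.8333; CS_0 = (1/2)(27.5833)(55.1667) = 760.8403, PS_0 = (1/2)(27.5833)(110.3333) = 1521.6806.
New equilibrium: 235 - 2Q = 11.5 + 4Q gives Q_1 = 37.25, P_1 = 160.5; CS_1 = 1387.5625, PS_1 = 2775.125.
Change in consumer surplus = 1387.5625 - 760.8403 = 626.7222.

626.72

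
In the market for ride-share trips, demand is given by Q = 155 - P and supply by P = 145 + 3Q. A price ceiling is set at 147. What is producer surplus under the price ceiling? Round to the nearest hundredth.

0.67

Rewriting demand in inverse form: P = 155 - Q.
Free-market equilibrium: 155 - Q = 145 + 3Q gives Q* = 2.5, P* = 152.5.
At the ceiling price 147, quantity supplied is (147 - 145)/3 = 0.6667; supply is the short side, so Q = 0.6667 trades at P = 147.
PS is the triangle above supply below 147: (1/2)(0.6667)(147 - 145) = 0.6667.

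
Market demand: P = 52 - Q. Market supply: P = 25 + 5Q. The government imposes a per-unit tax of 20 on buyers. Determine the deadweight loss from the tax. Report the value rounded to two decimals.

33.33

Without the tax, 52 - Q = 25 + 5Q so Q* = 4.5 and P* = 47.5.
With the tax, buyers' net willingness to pay falls by 20: (52 - 20) - Q = 25 + 5Q, so Q_t = 1.1667. Buyers pay P_b = 50.8333; sellers receive P_s = P_b - 20 = 30.8333.
The welfare triangle lost has base Q* - Q_t = 3.3333 and height t = 20, so DWL = (1/2)(3.3333)(20) = 33.3333.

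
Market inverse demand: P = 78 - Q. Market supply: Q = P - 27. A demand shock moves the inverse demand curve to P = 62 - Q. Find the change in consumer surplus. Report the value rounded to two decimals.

Rewriting supply in inverse form: P = 27 + Q.
Initial equilibrium: Q_0 = 25.5, P_0 = 52.5; CS_0 = (1/2)(25.5)(25.5) = 325.125, PS_0 = (1/2)(25.5)(25.5) = 325.125.
New equilibrium: 62 - Q = 27 + Q gives Q_1 = 17.5, P_1 = 44.5; CS_1 = 153.125, PS_1 = 153.125.
Change in consumer surplus = 153.125 - 325.125 = -172.

-172.00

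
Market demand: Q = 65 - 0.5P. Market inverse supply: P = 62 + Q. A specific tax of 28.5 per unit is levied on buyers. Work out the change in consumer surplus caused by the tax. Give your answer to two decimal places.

Rewriting demand in inverse form: P = 130 - 2Q.
Without the tax, 130 - 2Q = 62 + Q so Q* = 22.6667 and P* = 84.6667.
With the tax, buyers' net willingness to pay falls by 28.5: (130 - 28.5) - 2Q = 62 + Q, so Q_t = 13.1667. Buyers pay P_b = 103.6667; sellers receive P_s = P_b - 28.5 = 75.1667.
CS falls from (1/2)(22.6667)(45.3333) = 513.7778 to (1/2)(13.1667)(26.3333) = 173.3611, a change of -340.4167.

-340.42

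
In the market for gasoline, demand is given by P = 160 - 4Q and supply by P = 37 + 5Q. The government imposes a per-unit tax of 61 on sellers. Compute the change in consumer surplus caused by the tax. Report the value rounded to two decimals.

Without the tax, 160 - 4Q = 37 + 5Q so Q* = 13.6667 and P* = 105.3333.
A tax on sellers shifts supply up by 61: 160 - 4Q = 37 + 5Q + 61, so Q_t = 6.8889. Buyers pay P_b = 132.4444; sellers receive P_s = P_b - 61 = 71.4444.
Consumers lose the trapezoid between P* and P_b out to Q_t plus the triangle from Q_t to Q*: change in CS = 94.9136 - 373.5556 = -278.642.

-278.64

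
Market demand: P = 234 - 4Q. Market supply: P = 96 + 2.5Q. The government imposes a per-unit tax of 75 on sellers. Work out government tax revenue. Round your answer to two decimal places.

726.92

Without the tax, 234 - 4Q = 96 + 2.5Q so Q* = 21.2308 and P* = 149.0769.
With the tax, sellers need 75 more per unit: 234 - 4Q = 96 + 2.5Q + 75, so Q_t = 9.6923. Buyers pay P_b = 195.2308; sellers receive P_s = P_b - 75 = 120.2308.
Tax revenue = t x Q_t = 75 x 9.6923 = 726.9231.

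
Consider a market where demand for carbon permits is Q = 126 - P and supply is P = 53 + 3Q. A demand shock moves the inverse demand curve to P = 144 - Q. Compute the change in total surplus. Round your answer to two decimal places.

Rewriting demand in inverse form: P = 126 - Q.
Initial equilibrium: Q_0 = 18.25, P_0 = 107.75; CS_0 = (1/2)(18.25)(18.25) = 166.5312, PS_0 = (1/2)(18.25)(54.75) = 499.5938.
New equilibrium: 144 - Q = 53 + 3Q gives Q_1 = 22.75, P_1 = 121.25; CS_1 = 258.7812, PS_1 = 776.3438.
Change in total surplus = (258.7812 + 776.3438) - (166.5312 + 499.5938) = 369.

369.00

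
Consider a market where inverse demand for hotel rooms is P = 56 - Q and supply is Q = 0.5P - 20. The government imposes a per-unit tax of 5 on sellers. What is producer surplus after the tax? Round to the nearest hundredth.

Rewriting supply in inverse form: P = 40 + 2Q.
Pre-tax equilibrium: 56 - Q = 40 + 2Q gives Q* = 5.3333, P* = 50.6667.
A tax on sellers shifts supply up by 5: 56 - Q = 40 + 2Q + 5, so Q_t = 3.6667. Buyers pay P_b = 52.3333; sellers receive P_s = P_b - 5 = 47.3333.
Producer surplus is the triangle above supply below P_s: (1/2)(3.6667)(47.3333 - 40) = 13.4444.

13.44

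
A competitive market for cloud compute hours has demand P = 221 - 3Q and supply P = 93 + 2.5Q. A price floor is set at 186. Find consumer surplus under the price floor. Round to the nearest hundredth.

Without the control, 221 - 3Q = 93 + 2.5Q so Q* = 23.2727 and P* = 151.1818.
At P = 186, buyers demand (221 - 186)/3 = 11.6667 while sellers would supply more, so the quantity traded is 11.6667 at price 186.
CS is the triangle under demand above 186: (1/2)(11.6667)(221 - 186) = 204.1667.

204.17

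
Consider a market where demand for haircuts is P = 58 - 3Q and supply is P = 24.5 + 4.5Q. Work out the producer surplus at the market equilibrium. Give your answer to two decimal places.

Equilibrium: 58 - 3Q = 24.5 + 4.5Q, so Q* = 4.4667 and P* = 44.6.
PS is the area between P* and the supply curve from 0 to Q*: (1/2)(4.4667)(20.1) = 44.89.

44.89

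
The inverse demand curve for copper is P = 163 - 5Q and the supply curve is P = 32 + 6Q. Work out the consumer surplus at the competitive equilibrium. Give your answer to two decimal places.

354.57

Setting demand equal to supply, 131 = 11Q, so Q* = 11.9091 and P* = 103.4545.
Consumer surplus is the triangle under demand above P*: (1/2)(11.9091)(163 - 103.4545) = (1/2)(11.9091)(59.5455) = 354.5661.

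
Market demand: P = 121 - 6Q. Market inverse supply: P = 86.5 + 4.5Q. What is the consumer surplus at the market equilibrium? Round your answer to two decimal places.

32.39

Set 121 - 6Q = 86.5 + 4.5Q, which gives 34.5 = 10.5Q, so Q* = 3.2857 and P* = 121 - 6(3.2857) = 101.2857.
The demand choke price is 121, so CS = (1/2)(Q*)(121 - P*) = (1/2)(3.2857)(19.7143) = 32.3878.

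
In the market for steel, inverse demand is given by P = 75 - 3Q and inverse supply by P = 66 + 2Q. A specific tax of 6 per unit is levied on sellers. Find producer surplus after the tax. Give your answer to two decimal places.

0.36

Without the tax, 75 - 3Q = 66 + 2Q so Q* = 1.8 and P* = 69.6.
With the tax, sellers need 6 more per unit: 75 - 3Q = 66 + 2Q + 6, so Q_t = 0.6. Buyers pay P_b = 73.2; sellers receive P_s = P_b - 6 = 67.2.
Producer surplus is the triangle above supply below P_s: (1/2)(0.6)(67.2 - 66) = 0.36.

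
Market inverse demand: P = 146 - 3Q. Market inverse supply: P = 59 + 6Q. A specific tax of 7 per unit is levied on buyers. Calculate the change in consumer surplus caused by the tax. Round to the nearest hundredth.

Without the tax, 146 - 3Q = 59 + 6Q so Q* = 9.6667 and P* = 117.
With the tax, buyers' net willingness to pay falls by 7: (146 - 7) - 3Q = 59 + 6Q, so Q_t = 8.8889. Buyers pay P_b = 119.3333; sellers receive P_s = P_b - 7 = 112.3333.
Consumers lose the trapezoid between P* and P_b out to Q_t plus the triangle from Q_t to Q*: change in CS = 118.5185 - 140.1667 = -21.6481.

-21.65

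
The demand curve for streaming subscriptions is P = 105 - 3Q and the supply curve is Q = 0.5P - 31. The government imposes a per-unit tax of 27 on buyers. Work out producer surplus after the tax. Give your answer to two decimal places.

Rewriting supply in inverse form: P = 62 + 2Q.
Pre-tax equilibrium: 105 - 3Q = 62 + 2Q gives Q* = 8.6, P* = 79.2.
With the tax, buyers' net willingness to pay falls by 27: (105 - 27) - 3Q = 62 + 2Q, so Q_t = 3.2. Buyers pay P_b = 95.4; sellers receive P_s = P_b - 27 = 68.4.
PS = (1/2)(Q_t)(P_s - 62) = (1/2)(3.2)(6.4) = 10.24.

10.24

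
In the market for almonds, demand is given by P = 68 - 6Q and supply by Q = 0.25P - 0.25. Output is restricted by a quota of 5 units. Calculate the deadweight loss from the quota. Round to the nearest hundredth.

Rewriting supply in inverse form: P = 1 + 4Q.
Unrestricted equilibrium: Q* = (68 - 1)/(6 + 4) = 6.7.
At Q = 5 the demand price is 68 - 6(5) = 38 and the supply price is 1 + 4(5) = 21.
Deadweight loss is the triangle between the curves from 5 to 6.7: (1/2)(38 - 21)(6.7 - 5) = 14.45.

14.45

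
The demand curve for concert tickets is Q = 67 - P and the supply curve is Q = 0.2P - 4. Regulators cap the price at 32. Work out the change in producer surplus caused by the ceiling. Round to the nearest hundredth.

Rewriting demand in inverse form: P = 67 - Q.
Rewriting supply in inverse form: P = 20 + 5Q.
Free-market equilibrium: 67 - Q = 20 + 5Q gives Q* = 7.8333, P* = 59.1667.
At P = 32, sellers supply (32 - 20)/5 = 2.4 while buyers want more, so the quantity traded is 2.4 at price 32.
PS goes from (1/2)(7.8333)(39.1667) = 153.4028 to 14.4 (computed as (32 - 20)(2.4) - (1/2)(5)(2.4)^2), a change of -139.0028.

-139.00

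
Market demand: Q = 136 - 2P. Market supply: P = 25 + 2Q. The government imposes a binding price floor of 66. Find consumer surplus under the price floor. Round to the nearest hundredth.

Rewriting demand in inverse form: P = 68 - 0.5Q.
Without the control, 68 - 0.5Q = 25 + 2Q so Q* = 17.2 and P* = 59.4.
At P = 66, buyers demand (68 - 66)/0.5 = 4 while sellers would supply more, so the quantity traded is 4 at price 66.
CS is the triangle under demand above 66: (1/2)(4)(68 - 66) = 4.

4.00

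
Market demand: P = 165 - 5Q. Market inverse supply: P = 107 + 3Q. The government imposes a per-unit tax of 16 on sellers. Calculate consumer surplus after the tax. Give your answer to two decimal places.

Pre-tax equilibrium: 165 - 5Q = 107 + 3Q gives Q* = 7.25, P* = 128.75.
With the tax, sellers need 16 more per unit: 165 - 5Q = 107 + 3Q + 16, so Q_t = 5.25. Buyers pay P_b = 138.75; sellers receive P_s = P_b - 16 = 122.75.
Consumer surplus is the triangle under demand above P_b: (1/2)(5.25)(165 - 138.75) = 68.9062.

68.91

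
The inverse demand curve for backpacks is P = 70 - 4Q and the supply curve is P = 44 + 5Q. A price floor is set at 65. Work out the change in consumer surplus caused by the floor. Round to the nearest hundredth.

-13.57

Without the control, 70 - 4Q = 44 + 5Q so Q* = 2.8889 and P* = 58.4444.
At the floor price 65, quantity demanded is (70 - 65)/4 = 1.25; demand is the short side, so Q = 1.25 trades at P = 65.
CS goes from (1/2)(2.8889)(11.5556) = 16.6914 to 3.125 (computed as (70 - 65)(1.25) - (1/2)(4)(1.25)^2), a change of -13.5664.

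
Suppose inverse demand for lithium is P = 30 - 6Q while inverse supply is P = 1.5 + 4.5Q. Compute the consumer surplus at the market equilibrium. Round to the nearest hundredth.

Equilibrium: 30 - 6Q = 1.5 + 4.5Q, so Q* = 2.7143 and P* = 13.7143.
The demand choke price is 30, so CS = (1/2)(Q*)(30 - P*) = (1/2)(2.7143)(16.2857) = 22.102.

22.10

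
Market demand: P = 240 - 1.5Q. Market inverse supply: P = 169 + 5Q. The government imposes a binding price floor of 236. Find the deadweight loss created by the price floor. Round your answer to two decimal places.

221.55

Free-market equilibrium: 240 - 1.5Q = 169 + 5Q gives Q* = 10.9231, P* = 223.6154.
At P = 236, buyers demand (240 - 236)/1.5 = 2.6667 while sellers would supply more, so the quantity traded is 2.6667 at price 236.
At Q = 2.6667 the demand price is 236 and the supply price is 182.3333. Deadweight loss is the triangle between the curves from 2.6667 to 10.9231: (1/2)(236 - 182.3333)(10.9231 - 2.6667) = 221.547.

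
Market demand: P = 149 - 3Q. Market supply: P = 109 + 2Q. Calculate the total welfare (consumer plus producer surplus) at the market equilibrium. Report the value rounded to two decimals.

Set 149 - 3Q = 109 + 2Q, which gives 40 = 5Q, so Q* = 8 and P* = 149 - 3(8) = 125.
Total surplus is the full triangle between the curves from 0 to Q*: (1/2)(8)(149 - 109) = 160.

160.00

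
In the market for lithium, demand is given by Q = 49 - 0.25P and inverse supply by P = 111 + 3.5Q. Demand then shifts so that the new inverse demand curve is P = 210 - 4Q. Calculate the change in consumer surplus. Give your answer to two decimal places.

91.59

Rewriting demand in inverse form: P = 196 - 4Q.
Initial equilibrium: Q_0 = 11.3333, P_0 = 150.6667; CS_0 = (1/2)(11.3333)(45.3333) = 256.8889, PS_0 = (1/2)(11.3333)(39.6667) = 224.7778.
New equilibrium: 210 - 4Q = 111 + 3.5Q gives Q_1 = 13.2, P_1 = 157.2; CS_1 = 348.48, PS_1 = 304.92.
Change in consumer surplus = 348.48 - 256.8889 = 91.5911.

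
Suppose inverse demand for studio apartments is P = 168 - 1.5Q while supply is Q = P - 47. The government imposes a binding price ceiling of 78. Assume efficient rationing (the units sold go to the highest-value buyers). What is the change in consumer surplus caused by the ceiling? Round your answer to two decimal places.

Rewriting supply in inverse form: P = 47 + Q.
Without the control, 168 - 1.5Q = 47 + Q so Q* = 48.4 and P* = 95.4.
At P = 78, sellers supply (78 - 47)/1 = 31 while buyers want more, so the quantity traded is 31 at price 78.
CS goes from (1/2)(48.4)(72.6) = 1756.92 to 2069.25 (computed as (168 - 78)(31) - (1/2)(1.5)(31)^2), a change of 312.33.

312.33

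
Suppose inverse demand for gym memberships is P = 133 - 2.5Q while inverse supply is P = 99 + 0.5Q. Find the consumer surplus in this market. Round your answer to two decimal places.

Set 133 - 2.5Q = 99 + 0.5Q, which gives 34 = 3Q, so Q* = 11.3333 and P* = 133 - 2.5(11.3333) = 104.6667.
Consumer surplus is the triangle under demand above P*: (1/2)(11.3333)(133 - 104.6667) = (1/2)(11.3333)(28.3333) = 160.5556.

160.56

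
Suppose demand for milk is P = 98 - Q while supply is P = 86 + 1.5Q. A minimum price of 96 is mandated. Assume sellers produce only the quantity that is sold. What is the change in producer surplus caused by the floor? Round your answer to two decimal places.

-0.28

Without the control, 98 - Q = 86 + 1.5Q so Q* = 4.8 and P* = 93.2.
At P = 96, buyers demand (98 - 96)/1 = 2 while sellers would supply more, so the quantity traded is 2 at price 96.
PS goes from (1/2)(4.8)(7.2) = 17.28 to 17 (computed as (96 - 86)(2) - (1/2)(1.5)(2)^2), a change of -0.28.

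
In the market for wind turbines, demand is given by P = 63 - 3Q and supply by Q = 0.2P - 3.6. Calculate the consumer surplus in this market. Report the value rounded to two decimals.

Rewriting supply in inverse form: P = 18 + 5Q.
Equilibrium: 63 - 3Q = 18 + 5Q, so Q* = 5.625 and P* = 46.125.
The demand choke price is 63, so CS = (1/2)(Q*)(63 - P*) = (1/2)(5.625)(16.875) = 47.4609.

47.46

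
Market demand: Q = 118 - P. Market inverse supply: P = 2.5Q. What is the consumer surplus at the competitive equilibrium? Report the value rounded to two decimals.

Rewriting demand in inverse form: P = 118 - Q.
Setting demand equal to supply, 118 = 3.5Q, so Q* = 33.7143 and P* = 84.2857.
The demand choke price is 118, so CS = (1/2)(Q*)(118 - P*) = (1/2)(33.7143)(33.7143) = 568.3265.

568.33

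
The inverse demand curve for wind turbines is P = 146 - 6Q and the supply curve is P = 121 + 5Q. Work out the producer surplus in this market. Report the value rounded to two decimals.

12.91

Setting demand equal to supply, 25 = 11Q, so Q* = 2.2727 and P* = 132.3636.
The supply curve's price intercept is 121, so PS = (1/2)(Q*)(P* - 121) = (1/2)(2.2727)(11.3636) = 12.9132.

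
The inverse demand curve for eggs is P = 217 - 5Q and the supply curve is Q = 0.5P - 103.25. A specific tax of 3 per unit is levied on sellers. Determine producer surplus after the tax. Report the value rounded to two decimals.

1.15

Rewriting supply in inverse form: P = 206.5 + 2Q.
Without the tax, 217 - 5Q = 206.5 + 2Q so Q* = 1.5 and P* = 209.5.
A tax on sellers shifts supply up by 3: 217 - 5Q = 206.5 + 2Q + 3, so Q_t = 1.0714. Buyers pay P_b = 211.6429; sellers receive P_s = P_b - 3 = 208.6429.
Producer surplus is the triangle above supply below P_s: (1/2)(1.0714)(208.6429 - 206.5) = 1.148.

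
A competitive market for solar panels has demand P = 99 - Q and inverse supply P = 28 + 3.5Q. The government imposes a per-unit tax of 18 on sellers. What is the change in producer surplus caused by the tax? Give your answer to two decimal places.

-192.89

Without the tax, 99 - Q = 28 + 3.5Q so Q* = 15.7778 and P* = 83.2222.
A tax on sellers shifts supply up by 18: 99 - Q = 28 + 3.5Q + 18, so Q_t = 11.7778. Buyers pay P_b = 87.2222; sellers receive P_s = P_b - 18 = 69.2222.
Producers lose the trapezoid between P_s and P* out to Q_t plus the triangle from Q_t to Q*: change in PS = 242.7531 - 435.642 = -192.8889.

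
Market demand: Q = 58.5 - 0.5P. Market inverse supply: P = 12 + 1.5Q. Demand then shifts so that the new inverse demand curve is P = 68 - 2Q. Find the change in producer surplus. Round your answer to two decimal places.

-483.00

Rewriting demand in inverse form: P = 117 - 2Q.
Initial equilibrium: Q_0 = 30, P_0 = 57; CS_0 = (1/2)(30)(60) = 900, PS_0 = (1/2)(30)(45) = 675.
New equilibrium: 68 - 2Q = 12 + 1.5Q gives Q_1 = 16, P_1 = 36; CS_1 = 256, PS_1 = 192.
Change in producer surplus = 192 - 675 = -483.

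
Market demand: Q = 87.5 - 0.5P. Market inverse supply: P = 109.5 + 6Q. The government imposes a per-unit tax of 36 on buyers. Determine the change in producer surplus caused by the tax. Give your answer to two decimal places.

-160.31

Rewriting demand in inverse form: P = 175 - 2Q.
Without the tax, 175 - 2Q = 109.5 + 6Q so Q* = 8.1875 and P* = 158.625.
A tax on buyers shifts demand down by 36: (175 - 36) - 2Q = 109.5 + 6Q, so Q_t = 3.6875. Buyers pay P_b = 167.625; sellers receive P_s = P_b - 36 = 131.625.
Producers lose the trapezoid between P_s and P* out to Q_t plus the triangle from Q_t to Q*: change in PS = 40.793 - 201.1055 = -160.3125.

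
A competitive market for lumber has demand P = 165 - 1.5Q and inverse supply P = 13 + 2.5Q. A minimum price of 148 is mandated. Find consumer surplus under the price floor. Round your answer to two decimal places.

Free-market equilibrium: 165 - 1.5Q = 13 + 2.5Q gives Q* = 38, P* = 108.
At the floor price 148, quantity demanded is (165 - 148)/1.5 = 11.3333; demand is the short side, so Q = 11.3333 trades at P = 148.
CS is the triangle under demand above 148: (1/2)(11.3333)(165 - 148) = 96.3333.

96.33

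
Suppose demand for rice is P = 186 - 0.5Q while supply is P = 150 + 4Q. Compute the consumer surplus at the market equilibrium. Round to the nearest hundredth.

Setting demand equal to supply, 36 = 4.5Q, so Q* = 8 and P* = 182.
The demand choke price is 186, so CS = (1/2)(Q*)(186 - P*) = (1/2)(8)(4) = 16.

16.00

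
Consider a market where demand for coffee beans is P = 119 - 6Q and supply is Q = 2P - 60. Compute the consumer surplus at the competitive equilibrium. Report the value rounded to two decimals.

562.44

Rewriting supply in inverse form: P = 30 + 0.5Q.
Equilibrium: 119 - 6Q = 30 + 0.5Q, so Q* = 13.6923 and P* = 36.8462.
CS is the area between the demand curve and P* from 0 to Q*: (1/2)(13.6923)(82.1538) = 562.4379.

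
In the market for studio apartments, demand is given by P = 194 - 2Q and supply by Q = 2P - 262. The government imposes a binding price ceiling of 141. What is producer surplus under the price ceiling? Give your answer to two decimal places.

Rewriting supply in inverse form: P = 131 + 0.5Q.
Without the control, 194 - 2Q = 131 + 0.5Q so Q* = 25.2 and P* = 143.6.
At P = 141, sellers supply (141 - 131)/0.5 = 20 while buyers want more, so the quantity traded is 20 at price 141.
PS is the triangle above supply below 141: (1/2)(20)(141 - 131) = 100.

100.00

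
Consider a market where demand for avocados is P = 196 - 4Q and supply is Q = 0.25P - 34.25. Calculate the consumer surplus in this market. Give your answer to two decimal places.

108.78

Rewriting supply in inverse form: P = 137 + 4Q.
Setting demand equal to supply, 59 = 8Q, so Q* = 7.375 and P* = 166.5.
Consumer surplus is the triangle under demand above P*: (1/2)(7.375)(196 - 166.5) = (1/2)(7.375)(29.5) = 108.7812.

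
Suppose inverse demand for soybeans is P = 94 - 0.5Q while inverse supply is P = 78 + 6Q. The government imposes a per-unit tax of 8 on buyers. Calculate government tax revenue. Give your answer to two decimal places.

Without the tax, 94 - 0.5Q = 78 + 6Q so Q* = 2.4615 and P* = 92.7692.
A tax on buyers shifts demand down by 8: (94 - 8) - 0.5Q = 78 + 6Q, so Q_t = 1.2308. Buyers pay P_b = 93.3846; sellers receive P_s = P_b - 8 = 85.3846.
Revenue is the tax times quantity traded: 8 x 1.2308 = 9.8462.

9.85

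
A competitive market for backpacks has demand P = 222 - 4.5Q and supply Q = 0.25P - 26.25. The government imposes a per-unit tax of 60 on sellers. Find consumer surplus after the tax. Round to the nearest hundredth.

101.18

Rewriting supply in inverse form: P = 105 + 4Q.
Without the tax, 222 - 4.5Q = 105 + 4Q so Q* = 13.7647 and P* = 160.0588.
A tax on sellers shifts supply up by 60: 222 - 4.5Q = 105 + 4Q + 60, so Q_t = 6.7059. Buyers pay P_b = 191.8235; sellers receive P_s = P_b - 60 = 131.8235.
Consumer surplus is the triangle under demand above P_b: (1/2)(6.7059)(222 - 191.8235) = 101.1799.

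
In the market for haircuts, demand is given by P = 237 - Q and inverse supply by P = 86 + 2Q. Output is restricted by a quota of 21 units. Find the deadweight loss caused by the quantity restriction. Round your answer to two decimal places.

Unrestricted equilibrium: Q* = (237 - 86)/(1 + 2) = 50.3333.
At Q = 21 the demand price is 237 - (21) = 216 and the supply price is 86 + 2(21) = 128.
Deadweight loss is the triangle between the curves from 21 to 50.3333: (1/2)(216 - 128)(50.3333 - 21) = 1290.6667.

1290.67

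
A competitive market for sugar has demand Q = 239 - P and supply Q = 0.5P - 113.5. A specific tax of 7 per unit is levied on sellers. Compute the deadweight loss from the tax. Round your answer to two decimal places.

Rewriting demand in inverse form: P = 239 - Q.
Rewriting supply in inverse form: P = 227 + 2Q.
Pre-tax equilibrium: 239 - Q = 227 + 2Q gives Q* = 4, P* = 235.
A tax on sellers shifts supply up by 7: 239 - Q = 227 + 2Q + 7, so Q_t = 1.6667. Buyers pay P_b = 237.3333; sellers receive P_s = P_b - 7 = 230.3333.
Deadweight loss is the triangle between the curves from Q_t to Q*: (1/2)(4 - 1.6667)(7) = 8.1667.

8.17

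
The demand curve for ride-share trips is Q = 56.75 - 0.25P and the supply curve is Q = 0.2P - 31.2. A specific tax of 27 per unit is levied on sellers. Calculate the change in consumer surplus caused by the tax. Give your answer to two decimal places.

-76.67

Rewriting demand in inverse form: P = 227 - 4Q.
Rewriting supply in inverse form: P = 156 + 5Q.
Without the tax, 227 - 4Q = 156 + 5Q so Q* = 7.8889 and P* = 195.4444.
A tax on sellers shifts supply up by 27: 227 - 4Q = 156 + 5Q + 27, so Q_t = 4.8889. Buyers pay P_b = 207.4444; sellers receive P_s = P_b - 27 = 180.4444.
Consumers lose the trapezoid between P* and P_b out to Q_t plus the triangle from Q_t to Q*: change in CS = 47.8025 - 124.4691 = -76.6667.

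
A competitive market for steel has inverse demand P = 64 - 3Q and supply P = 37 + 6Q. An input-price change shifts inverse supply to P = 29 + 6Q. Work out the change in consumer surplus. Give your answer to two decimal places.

9.19

Initial equilibrium: Q_0 = 3, P_0 = 55; CS_0 = (1/2)(3)(9) = 13.5, PS_0 = (1/2)(3)(18) = 27.
New equilibrium: 64 - 3Q = 29 + 6Q gives Q_1 = 3.8889, P_1 = 52.3333; CS_1 = 22.6852, PS_1 = 45.3704.
Change in consumer surplus = 22.6852 - 13.5 = 9.1852.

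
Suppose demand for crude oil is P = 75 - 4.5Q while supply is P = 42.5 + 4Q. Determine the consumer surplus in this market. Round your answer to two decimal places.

32.89

Setting demand equal to supply, 32.5 = 8.5Q, so Q* = 3.8235 and P* = 57.7941.
The demand choke price is 75, so CS = (1/2)(Q*)(75 - P*) = (1/2)(3.8235)(17.2059) = 32.8936.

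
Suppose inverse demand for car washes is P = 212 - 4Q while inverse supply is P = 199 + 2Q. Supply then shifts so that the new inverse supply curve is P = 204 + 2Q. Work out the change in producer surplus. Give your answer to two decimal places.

Initial equilibrium: Q_0 = 2.1667, P_0 = 203.3333; CS_0 = (1/2)(2.1667)(8.6667) = 9.3889, PS_0 = (1/2)(2.1667)(4.3333) = 4.6944.
New equilibrium: 212 - 4Q = 204 + 2Q gives Q_1 = 1.3333, P_1 = 206.6667; CS_1 = 3.5556, PS_1 = 1.7778.
Change in producer surplus = 1.7778 - 4.6944 = -2.9167.

-2.92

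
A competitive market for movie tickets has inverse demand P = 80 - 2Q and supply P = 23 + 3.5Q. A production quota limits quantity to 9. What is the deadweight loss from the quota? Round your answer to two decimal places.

Without the quota, 80 - 2Q = 23 + 3.5Q gives Q* = 10.3636.
At Q = 9 the demand price is 80 - 2(9) = 62 and the supply price is 23 + 3.5(9) = 54.5.
DWL = (1/2)(gap between curves at 9) x (Q* - 9) = (1/2)(7.5)(1.3636) = 5.1136.

5.11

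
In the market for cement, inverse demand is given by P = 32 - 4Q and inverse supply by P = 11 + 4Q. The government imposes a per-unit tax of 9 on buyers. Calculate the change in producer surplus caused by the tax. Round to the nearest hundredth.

-9.28

Pre-tax equilibrium: 32 - 4Q = 11 + 4Q gives Q* = 2.625, P* = 21.5.
With the tax, buyers' net willingness to pay falls by 9: (32 - 9) - 4Q = 11 + 4Q, so Q_t = 1.5. Buyers pay P_b = 26; sellers receive P_s = P_b - 9 = 17.
PS falls from (1/2)(2.625)(10.5) = 13.7812 to (1/2)(1.5)(6) = 4.5, a change of -9.2812.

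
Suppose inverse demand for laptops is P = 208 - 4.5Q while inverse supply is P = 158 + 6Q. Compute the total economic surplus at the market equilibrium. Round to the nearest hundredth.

119.05

Setting demand equal to supply, 50 = 10.5Q, so Q* = 4.7619 and P* = 186.5714.
Total surplus is the full triangle between the curves from 0 to Q*: (1/2)(4.7619)(208 - 158) = 119.0476.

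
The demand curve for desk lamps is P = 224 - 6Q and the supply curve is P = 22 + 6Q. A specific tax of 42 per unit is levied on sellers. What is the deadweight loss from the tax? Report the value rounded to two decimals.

73.50

Pre-tax equilibrium: 224 - 6Q = 22 + 6Q gives Q* = 16.8333, P* = 123.
A tax on sellers shifts supply up by 42: 224 - 6Q = 22 + 6Q + 42, so Q_t = 13.3333. Buyers pay P_b = 144; sellers receive P_s = P_b - 42 = 102.
Deadweight loss is the triangle between the curves from Q_t to Q*: (1/2)(16.8333 - 13.3333)(42) = 73.5.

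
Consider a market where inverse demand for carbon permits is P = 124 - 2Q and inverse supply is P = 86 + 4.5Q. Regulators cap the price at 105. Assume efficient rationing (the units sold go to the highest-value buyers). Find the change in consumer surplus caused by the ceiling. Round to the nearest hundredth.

28.22

Without the control, 124 - 2Q = 86 + 4.5Q so Q* = 5.8462 and P* = 112.3077.
At P = 105, sellers supply (105 - 86)/4.5 = 4.2222 while buyers want more, so the quantity traded is 4.2222 at price 105.
CS goes from (1/2)(5.8462)(11.6923) = 34.1775 to 62.3951 (computed as (124 - 105)(4.2222) - (1/2)(2)(4.2222)^2), a change of 28.2175.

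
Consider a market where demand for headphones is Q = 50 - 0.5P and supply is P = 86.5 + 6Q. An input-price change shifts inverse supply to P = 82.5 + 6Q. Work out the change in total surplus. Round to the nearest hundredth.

Rewriting demand in inverse form: P = 100 - 2Q.
Initial equilibrium: Q_0 = 1.6875, P_0 = 96.625; CS_0 = (1/2)(1.6875)(3.375) = 2.8477, PS_0 = (1/2)(1.6875)(10.125) = 8.543.
New equilibrium: 100 - 2Q = 82.5 + 6Q gives Q_1 = 2.1875, P_1 = 95.625; CS_1 = 4.7852, PS_1 = 14.3555.
Change in total surplus = (4.7852 + 14.3555) - (2.8477 + 8.543) = 7.75.

7.75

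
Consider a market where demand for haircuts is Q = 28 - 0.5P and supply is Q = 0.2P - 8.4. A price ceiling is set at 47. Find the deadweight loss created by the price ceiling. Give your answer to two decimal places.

3.50

Rewriting demand in inverse form: P = 56 - 2Q.
Rewriting supply in inverse form: P = 42 + 5Q.
Without the control, 56 - 2Q = 42 + 5Q so Q* = 2 and P* = 52.
At the ceiling price 47, quantity supplied is (47 - 42)/5 = 1; supply is the short side, so Q = 1 trades at P = 47.
At Q = 1 the demand price is 54 and the supply price is 47. Deadweight loss is the triangle between the curves from 1 to 2: (1/2)(54 - 47)(2 - 1) = 3.5.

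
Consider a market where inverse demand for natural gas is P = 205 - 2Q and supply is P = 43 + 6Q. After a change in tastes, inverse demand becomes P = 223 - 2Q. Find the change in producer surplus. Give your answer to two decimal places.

288.56

Initial equilibrium: Q_0 = 20.25, P_0 = 164.5; CS_0 = (1/2)(20.25)(40.5) = 410.0625, PS_0 = (1/2)(20.25)(121.5) = 1230.1875.
New equilibrium: 223 - 2Q = 43 + 6Q gives Q_1 = 22.5, P_1 = 178; CS_1 = 506.25, PS_1 = 1518.75.
Change in producer surplus = 1518.75 - 1230.1875 = 288.5625.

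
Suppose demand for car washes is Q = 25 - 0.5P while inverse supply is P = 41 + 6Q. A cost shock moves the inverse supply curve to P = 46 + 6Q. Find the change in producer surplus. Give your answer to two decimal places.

-3.05

Rewriting demand in inverse form: P = 50 - 2Q.
Initial equilibrium: Q_0 = 1.125, P_0 = 47.75; CS_0 = (1/2)(1.125)(2.25) = 1.2656, PS_0 = (1/2)(1.125)(6.75) = 3.7969.
New equilibrium: 50 - 2Q = 46 + 6Q gives Q_1 = 0.5, P_1 = 49; CS_1 = 0.25, PS_1 = 0.75.
Change in producer surplus = 0.75 - 3.7969 = -3.0469.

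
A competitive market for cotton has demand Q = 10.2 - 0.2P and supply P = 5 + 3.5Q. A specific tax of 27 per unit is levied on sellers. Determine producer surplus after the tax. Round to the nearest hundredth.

Rewriting demand in inverse form: P = 51 - 5Q.
Without the tax, 51 - 5Q = 5 + 3.5Q so Q* = 5.4118 and P* = 23.9412.
With the tax, sellers need 27 more per unit: 51 - 5Q = 5 + 3.5Q + 27, so Q_t = 2.2353. Buyers pay P_b = 39.8235; sellers receive P_s = P_b - 27 = 12.8235.
Producer surplus is the triangle above supply below P_s: (1/2)(2.2353)(12.8235 - 5) = 8.7439.

8.74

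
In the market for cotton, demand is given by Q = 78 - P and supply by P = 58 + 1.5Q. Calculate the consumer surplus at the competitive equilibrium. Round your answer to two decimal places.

32.00

Rewriting demand in inverse form: P = 78 - Q.
Equilibrium: 78 - Q = 58 + 1.5Q, so Q* = 8 and P* = 70.
The demand choke price is 78, so CS = (1/2)(Q*)(78 - P*) = (1/2)(8)(8) = 32.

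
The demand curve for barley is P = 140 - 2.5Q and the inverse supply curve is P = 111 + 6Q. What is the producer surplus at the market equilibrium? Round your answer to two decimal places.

34.92

Set 140 - 2.5Q = 111 + 6Q, which gives 29 = 8.5Q, so Q* = 3.4118 and P* = 140 - 2.5(3.4118) = 131.4706.
Producer surplus is the triangle above supply below P*: (1/2)(3.4118)(131.4706 - 111) = (1/2)(3.4118)(20.4706) = 34.9204.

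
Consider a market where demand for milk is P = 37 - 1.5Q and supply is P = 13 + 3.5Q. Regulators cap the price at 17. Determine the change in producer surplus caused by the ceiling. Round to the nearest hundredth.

-38.03

Without the control, 37 - 1.5Q = 13 + 3.5Q so Q* = 4.8 and P* = 29.8.
At the ceiling price 17, quantity supplied is (17 - 13)/3.5 = 1.1429; supply is the short side, so Q = 1.1429 trades at P = 17.
PS goes from (1/2)(4.8)(16.8) = 40.32 to 2.2857 (computed as (17 - 13)(1.1429) - (1/2)(3.5)(1.1429)^2), a change of -38.0343.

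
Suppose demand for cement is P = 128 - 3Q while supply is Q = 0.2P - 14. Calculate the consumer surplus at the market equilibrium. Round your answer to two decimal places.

Rewriting supply in inverse form: P = 70 + 5Q.
Equilibrium: 128 - 3Q = 70 + 5Q, so Q* = 7.25 and P* = 106.25.
CS is the area between the demand curve and P* from 0 to Q*: (1/2)(7.25)(21.75) = 78.8438.

78.84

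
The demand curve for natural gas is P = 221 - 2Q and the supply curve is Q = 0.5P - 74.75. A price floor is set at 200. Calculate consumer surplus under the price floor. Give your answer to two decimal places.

Rewriting supply in inverse form: P = 149.5 + 2Q.
Free-market equilibrium: 221 - 2Q = 149.5 + 2Q gives Q* = 17.875, P* = 185.25.
At P = 200, buyers demand (221 - 200)/2 = 10.5 while sellers would supply more, so the quantity traded is 10.5 at price 200.
CS is the triangle under demand above 200: (1/2)(10.5)(221 - 200) = 110.25.

110.25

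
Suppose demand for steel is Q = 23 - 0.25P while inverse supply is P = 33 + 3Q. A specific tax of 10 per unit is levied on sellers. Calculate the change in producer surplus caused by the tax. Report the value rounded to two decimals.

-33.06

Rewriting demand in inverse form: P = 92 - 4Q.
Pre-tax equilibrium: 92 - 4Q = 33 + 3Q gives Q* = 8.4286, P* = 58.2857.
A tax on sellers shifts supply up by 10: 92 - 4Q = 33 + 3Q + 10, so Q_t = 7. Buyers pay P_b = 64; sellers receive P_s = P_b - 10 = 54.
PS falls from (1/2)(8.4286)(25.2857) = 106.5612 to (1/2)(7)(21) = 73.5, a change of -33.0612.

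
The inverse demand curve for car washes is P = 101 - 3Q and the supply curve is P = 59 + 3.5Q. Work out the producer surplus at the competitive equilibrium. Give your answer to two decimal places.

Equilibrium: 101 - 3Q = 59 + 3.5Q, so Q* = 6.4615 and P* = 81.6154.
The supply curve's price intercept is 59, so PS = (1/2)(Q*)(P* - 59) = (1/2)(6.4615)(22.6154) = 73.0651.

73.07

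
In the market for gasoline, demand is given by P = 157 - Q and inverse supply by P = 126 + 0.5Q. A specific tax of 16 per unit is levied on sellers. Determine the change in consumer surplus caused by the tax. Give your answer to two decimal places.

Pre-tax equilibrium: 157 - Q = 126 + 0.5Q gives Q* = 20.6667, P* = 136.3333.
A tax on sellers shifts supply up by 16: 157 - Q = 126 + 0.5Q + 16, so Q_t = 10. Buyers pay P_b = 147; sellers receive P_s = P_b - 16 = 131.
CS falls from (1/2)(20.6667)(20.6667) = 213.5556 to (1/2)(10)(10) = 50, a change of -163.5556.

-163.56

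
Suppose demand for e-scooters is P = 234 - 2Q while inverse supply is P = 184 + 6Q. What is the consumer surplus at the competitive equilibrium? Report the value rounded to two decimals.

39.06

Setting demand equal to supply, 50 = 8Q, so Q* = 6.25 and P* = 221.5.
Consumer surplus is the triangle under demand above P*: (1/2)(6.25)(234 - 221.5) = (1/2)(6.25)(12.5) = 39.0625.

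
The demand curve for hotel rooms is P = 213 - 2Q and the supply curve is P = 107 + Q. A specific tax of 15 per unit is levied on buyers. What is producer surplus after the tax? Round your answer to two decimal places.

Without the tax, 213 - 2Q = 107 + Q so Q* = 35.3333 and P* = 142.3333.
A tax on buyers shifts demand down by 15: (213 - 15) - 2Q = 107 + Q, so Q_t = 30.3333. Buyers pay P_b = 152.3333; sellers receive P_s = P_b - 15 = 137.3333.
Producer surplus is the triangle above supply below P_s: (1/2)(30.3333)(137.3333 - 107) = 460.0556.

460.06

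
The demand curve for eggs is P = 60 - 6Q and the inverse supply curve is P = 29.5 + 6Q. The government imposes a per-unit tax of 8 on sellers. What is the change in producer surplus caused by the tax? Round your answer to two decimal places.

Without the tax, 60 - 6Q = 29.5 + 6Q so Q* = 2.5417 and P* = 44.75.
With the tax, sellers need 8 more per unit: 60 - 6Q = 29.5 + 6Q + 8, so Q_t = 1.875. Buyers pay P_b = 48.75; sellers receive P_s = P_b - 8 = 40.75.
PS falls from (1/2)(2.5417)(15.25) = 19.3802 to (1/2)(1.875)(11.25) = 10.5469, a change of -8.8333.

-8.83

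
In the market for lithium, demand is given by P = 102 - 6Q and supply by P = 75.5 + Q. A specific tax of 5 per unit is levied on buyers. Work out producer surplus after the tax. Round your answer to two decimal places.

Without the tax, 102 - 6Q = 75.5 + Q so Q* = 3.7857 and P* = 79.2857.
A tax on buyers shifts demand down by 5: (102 - 5) - 6Q = 75.5 + Q, so Q_t = 3.0714. Buyers pay P_b = 83.5714; sellers receive P_s = P_b - 5 = 78.5714.
Producer surplus is the triangle above supply below P_s: (1/2)(3.0714)(78.5714 - 75.5) = 4.7168.

4.72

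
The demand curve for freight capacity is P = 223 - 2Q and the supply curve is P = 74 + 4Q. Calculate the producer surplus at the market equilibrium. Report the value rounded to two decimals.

Setting demand equal to supply, 149 = 6Q, so Q* = 24.8333 and P* = 173.3333.
Producer surplus is the triangle above supply below P*: (1/2)(24.8333)(173.3333 - 74) = (1/2)(24.8333)(99.3333) = 1233.3889.

1233.39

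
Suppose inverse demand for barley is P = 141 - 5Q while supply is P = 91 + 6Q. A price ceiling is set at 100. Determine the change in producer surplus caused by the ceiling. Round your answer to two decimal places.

-55.23

Free-market equilibrium: 141 - 5Q = 91 + 6Q gives Q* = 4.5455, P* = 118.2727.
At the ceiling price 100, quantity supplied is (100 - 91)/6 = 1.5; supply is the short side, so Q = 1.5 trades at P = 100.
PS goes from (1/2)(4.5455)(27.2727) = 61.9835 to 6.75 (computed as (100 - 91)(1.5) - (1/2)(6)(1.5)^2), a change of -55.2335.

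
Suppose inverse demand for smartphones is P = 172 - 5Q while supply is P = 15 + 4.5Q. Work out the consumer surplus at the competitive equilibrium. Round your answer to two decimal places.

Setting demand equal to supply, 157 = 9.5Q, so Q* = 16.5263 and P* = 89.3684.
The demand choke price is 172, so CS = (1/2)(Q*)(172 - P*) = (1/2)(16.5263)(82.6316) = 682.7978.

682.80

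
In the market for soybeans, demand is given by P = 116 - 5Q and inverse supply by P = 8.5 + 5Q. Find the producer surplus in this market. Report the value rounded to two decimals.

Set 116 - 5Q = 8.5 + 5Q, which gives 107.5 = 10Q, so Q* = 10.75 and P* = 116 - 5(10.75) = 62.25.
Producer surplus is the triangle above supply below P*: (1/2)(10.75)(62.25 - 8.5) = (1/2)(10.75)(53.75) = 288.9062.

288.91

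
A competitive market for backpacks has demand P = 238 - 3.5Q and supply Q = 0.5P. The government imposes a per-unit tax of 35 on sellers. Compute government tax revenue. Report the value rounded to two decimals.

1291.82

Rewriting supply in inverse form: P = 2Q.
Without the tax, 238 - 3.5Q = 2Q so Q* = 43.2727 and P* = 86.5455.
A tax on sellers shifts supply up by 35: 238 - 3.5Q = 2Q + 35, so Q_t = 36.9091. Buyers pay P_b = 108.8182; sellers receive P_s = P_b - 35 = 73.8182.
Tax revenue = t x Q_t = 35 x 36.9091 = 1291.8182.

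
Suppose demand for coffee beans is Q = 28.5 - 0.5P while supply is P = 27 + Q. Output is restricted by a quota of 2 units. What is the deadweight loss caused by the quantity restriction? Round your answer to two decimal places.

96.00

Rewriting demand in inverse form: P = 57 - 2Q.
Without the quota, 57 - 2Q = 27 + Q gives Q* = 10.
At Q = 2 the demand price is 57 - 2(2) = 53 and the supply price is 27 + (2) = 29.
Deadweight loss is the triangle between the curves from 2 to 10: (1/2)(53 - 29)(10 - 2) = 96.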